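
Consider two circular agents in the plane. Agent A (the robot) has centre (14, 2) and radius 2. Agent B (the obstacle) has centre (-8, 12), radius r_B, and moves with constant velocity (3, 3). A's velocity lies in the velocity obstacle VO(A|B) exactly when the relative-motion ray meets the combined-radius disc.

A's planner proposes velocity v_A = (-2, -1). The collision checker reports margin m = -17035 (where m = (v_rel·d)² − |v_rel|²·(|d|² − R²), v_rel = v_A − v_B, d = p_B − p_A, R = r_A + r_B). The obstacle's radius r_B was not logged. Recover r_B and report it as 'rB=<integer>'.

m = -17035
d = (-22, 10);  v_rel = (-5, -4),  |v_rel|² = 41
v_rel×d = (-5)·(10) − (-4)·(-22) = -138
since m = R²·41 − (-138)²:  R² = (19044 + -17035) / 41 = 49
R = √49 = 7  ⇒  r_B = 7 − 2 = 5

rB=5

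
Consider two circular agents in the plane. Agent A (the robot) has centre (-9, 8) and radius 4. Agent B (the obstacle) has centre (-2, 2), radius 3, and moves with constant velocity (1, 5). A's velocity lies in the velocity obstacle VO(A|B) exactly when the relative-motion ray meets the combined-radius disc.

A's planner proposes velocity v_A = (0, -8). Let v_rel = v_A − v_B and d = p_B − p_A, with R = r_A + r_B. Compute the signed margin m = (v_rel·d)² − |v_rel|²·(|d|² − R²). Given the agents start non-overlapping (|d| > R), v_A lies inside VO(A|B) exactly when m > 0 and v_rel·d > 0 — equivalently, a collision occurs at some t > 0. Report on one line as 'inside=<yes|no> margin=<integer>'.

d = (7, -6),  |d|² = 85;  R = 4+3 = 7,  c = 85−7² = 36
v_rel = (-1, -13),  |v_rel|² = 170;  v_rel·d = (-1)·(7) + (-13)·(-6) = 71
170·t² − 142·t + 36 = 0  ⇒  m = 71² − 170·36 = -1079
m = -1079 < 0,  v_rel·d = 71 > 0  ⇒  outside

inside=no margin=-1079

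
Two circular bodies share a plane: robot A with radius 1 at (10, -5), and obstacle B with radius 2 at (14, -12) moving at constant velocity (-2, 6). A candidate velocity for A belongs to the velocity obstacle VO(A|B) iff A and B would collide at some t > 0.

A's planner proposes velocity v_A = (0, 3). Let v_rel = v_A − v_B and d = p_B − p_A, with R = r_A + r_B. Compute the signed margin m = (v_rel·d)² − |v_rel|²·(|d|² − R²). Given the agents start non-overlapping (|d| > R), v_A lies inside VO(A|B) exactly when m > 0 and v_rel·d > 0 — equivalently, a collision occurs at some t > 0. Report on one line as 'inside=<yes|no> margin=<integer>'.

d = (4, -7),  |d|² = 65;  R = 1+2 = 3,  c = 65−3² = 56
v_rel = (2, -3),  |v_rel|² = 13;  v_rel·d = (2)·(4) + (-3)·(-7) = 29
13·t² − 58·t + 56 = 0  ⇒  m = 29² − 13·56 = 113
m = 113 > 0,  v_rel·d = 29 > 0  ⇒  inside

inside=yes margin=113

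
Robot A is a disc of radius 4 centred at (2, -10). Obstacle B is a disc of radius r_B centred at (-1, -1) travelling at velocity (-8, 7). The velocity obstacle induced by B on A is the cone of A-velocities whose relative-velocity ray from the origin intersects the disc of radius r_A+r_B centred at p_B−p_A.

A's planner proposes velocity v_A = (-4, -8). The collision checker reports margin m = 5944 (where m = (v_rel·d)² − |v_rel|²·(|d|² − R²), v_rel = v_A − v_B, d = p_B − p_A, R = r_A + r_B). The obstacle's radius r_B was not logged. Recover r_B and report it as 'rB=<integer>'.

m = 5944
d = (-3, 9);  v_rel = (4, -15),  |v_rel|² = 241
v_rel×d = (4)·(9) − (-15)·(-3) = -9
since m = R²·241 − (-9)²:  R² = (81 + 5944) / 241 = 25
R = √25 = 5  ⇒  r_B = 5 − 4 = 1

rB=1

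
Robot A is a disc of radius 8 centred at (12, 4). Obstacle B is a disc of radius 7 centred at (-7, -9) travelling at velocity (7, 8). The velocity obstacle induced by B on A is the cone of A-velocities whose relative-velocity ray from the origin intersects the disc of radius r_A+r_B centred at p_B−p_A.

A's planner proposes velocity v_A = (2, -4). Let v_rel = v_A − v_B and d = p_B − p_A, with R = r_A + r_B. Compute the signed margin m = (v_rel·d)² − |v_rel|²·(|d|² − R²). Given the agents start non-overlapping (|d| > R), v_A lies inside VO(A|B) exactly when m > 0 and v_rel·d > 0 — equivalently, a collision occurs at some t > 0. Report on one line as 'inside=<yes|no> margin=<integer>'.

d = (-19, -13),  |d|² = 530;  R = 8+7 = 15,  c = 530−15² = 305
v_rel = (-5, -12),  |v_rel|² = 169;  v_rel·d = (-5)·(-19) + (-12)·(-13) = 251
169·t² − 502·t + 305 = 0  ⇒  m = 251² − 169·305 = 11456
m = 11456 > 0,  v_rel·d = 251 > 0  ⇒  inside

inside=yes margin=11456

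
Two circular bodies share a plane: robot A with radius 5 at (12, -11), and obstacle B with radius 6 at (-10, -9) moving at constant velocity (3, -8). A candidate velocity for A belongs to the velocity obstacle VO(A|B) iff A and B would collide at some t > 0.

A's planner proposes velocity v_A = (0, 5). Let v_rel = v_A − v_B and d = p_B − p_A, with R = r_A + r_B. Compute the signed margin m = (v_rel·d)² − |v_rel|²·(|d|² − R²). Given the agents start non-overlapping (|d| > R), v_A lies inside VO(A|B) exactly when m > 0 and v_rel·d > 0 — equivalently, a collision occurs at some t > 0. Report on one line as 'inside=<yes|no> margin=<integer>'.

d = (-22, 2),  |d|² = 488;  R = 5+6 = 11,  c = 488−11² = 367
v_rel = (-3, 13),  |v_rel|² = 178;  v_rel·d = (-3)·(-22) + (13)·(2) = 92
178·t² − 184·t + 367 = 0  ⇒  m = 92² − 178·367 = -56862
m = -56862 < 0,  v_rel·d = 92 > 0  ⇒  outside

inside=no margin=-56862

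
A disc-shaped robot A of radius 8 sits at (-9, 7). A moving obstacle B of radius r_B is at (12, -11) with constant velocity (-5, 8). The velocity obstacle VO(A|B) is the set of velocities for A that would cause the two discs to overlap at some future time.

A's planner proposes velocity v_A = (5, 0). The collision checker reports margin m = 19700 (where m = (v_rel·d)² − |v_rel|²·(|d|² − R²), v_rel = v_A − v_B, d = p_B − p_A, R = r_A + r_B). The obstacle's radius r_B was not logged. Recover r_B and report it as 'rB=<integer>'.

m = 19700
d = (21, -18);  v_rel = (10, -8),  |v_rel|² = 164
v_rel×d = (10)·(-18) − (-8)·(21) = -12
since m = R²·164 − (-12)²:  R² = (144 + 19700) / 164 = 121
R = √121 = 11  ⇒  r_B = 11 − 8 = 3

rB=3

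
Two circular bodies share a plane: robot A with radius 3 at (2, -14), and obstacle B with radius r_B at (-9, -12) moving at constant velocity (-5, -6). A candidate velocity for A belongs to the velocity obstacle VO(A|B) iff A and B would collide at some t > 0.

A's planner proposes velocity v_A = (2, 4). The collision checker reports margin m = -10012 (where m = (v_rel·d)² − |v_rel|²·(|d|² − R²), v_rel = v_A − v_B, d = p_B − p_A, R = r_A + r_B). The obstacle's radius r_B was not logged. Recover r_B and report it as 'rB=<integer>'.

m = -10012
d = (-11, 2);  v_rel = (7, 10),  |v_rel|² = 149
v_rel×d = (7)·(2) − (10)·(-11) = 124
since m = R²·149 − 124²:  R² = (15376 + -10012) / 149 = 36
R = √36 = 6  ⇒  r_B = 6 − 3 = 3

rB=3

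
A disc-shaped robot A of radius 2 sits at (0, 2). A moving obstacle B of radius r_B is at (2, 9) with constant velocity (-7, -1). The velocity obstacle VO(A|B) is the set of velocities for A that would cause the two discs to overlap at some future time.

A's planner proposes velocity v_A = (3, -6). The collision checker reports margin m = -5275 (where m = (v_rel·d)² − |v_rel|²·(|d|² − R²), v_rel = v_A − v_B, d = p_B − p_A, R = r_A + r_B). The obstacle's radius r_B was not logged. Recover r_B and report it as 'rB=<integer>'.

m = -5275
d = (2, 7);  v_rel = (10, -5),  |v_rel|² = 125
v_rel×d = (10)·(7) − (-5)·(2) = 80
since m = R²·125 − 80²:  R² = (6400 + -5275) / 125 = 9
R = √9 = 3  ⇒  r_B = 3 − 2 = 1

rB=1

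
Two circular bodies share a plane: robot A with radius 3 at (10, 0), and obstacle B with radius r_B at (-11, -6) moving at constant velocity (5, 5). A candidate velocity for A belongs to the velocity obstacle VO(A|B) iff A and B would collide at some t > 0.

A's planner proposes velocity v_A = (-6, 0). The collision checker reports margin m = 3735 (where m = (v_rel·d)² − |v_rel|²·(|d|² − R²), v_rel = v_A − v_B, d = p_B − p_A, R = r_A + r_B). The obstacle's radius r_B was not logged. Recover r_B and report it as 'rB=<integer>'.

m = 3735
d = (-21, -6);  v_rel = (-11, -5),  |v_rel|² = 146
v_rel×d = (-11)·(-6) − (-5)·(-21) = -39
since m = R²·146 − (-39)²:  R² = (1521 + 3735) / 146 = 36
R = √36 = 6  ⇒  r_B = 6 − 3 = 3

rB=3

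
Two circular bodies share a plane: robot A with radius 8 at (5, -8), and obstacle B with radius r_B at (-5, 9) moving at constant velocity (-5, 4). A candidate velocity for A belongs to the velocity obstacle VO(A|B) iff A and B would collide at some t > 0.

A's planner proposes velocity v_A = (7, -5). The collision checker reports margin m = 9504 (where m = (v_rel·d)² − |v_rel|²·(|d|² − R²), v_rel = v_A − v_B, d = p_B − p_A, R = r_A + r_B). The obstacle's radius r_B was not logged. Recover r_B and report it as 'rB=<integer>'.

m = 9504
d = (-10, 17);  v_rel = (12, -9),  |v_rel|² = 225
v_rel×d = (12)·(17) − (-9)·(-10) = 114
since m = R²·225 − 114²:  R² = (12996 + 9504) / 225 = 100
R = √100 = 10  ⇒  r_B = 10 − 8 = 2

rB=2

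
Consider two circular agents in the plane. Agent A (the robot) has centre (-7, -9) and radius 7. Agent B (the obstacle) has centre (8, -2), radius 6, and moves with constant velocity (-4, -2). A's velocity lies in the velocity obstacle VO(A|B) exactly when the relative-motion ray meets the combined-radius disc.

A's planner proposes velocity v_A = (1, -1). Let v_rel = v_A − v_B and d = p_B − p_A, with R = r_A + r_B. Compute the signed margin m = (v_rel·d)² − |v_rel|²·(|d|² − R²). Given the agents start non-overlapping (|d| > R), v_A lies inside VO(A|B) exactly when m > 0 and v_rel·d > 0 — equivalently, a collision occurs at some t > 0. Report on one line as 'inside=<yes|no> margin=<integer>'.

d = (15, 7),  |d|² = 274;  R = 7+6 = 13,  c = 274−13² = 105
v_rel = (5, 1),  |v_rel|² = 26;  v_rel·d = (5)·(15) + (1)·(7) = 82
26·t² − 164·t + 105 = 0  ⇒  m = 82² − 26·105 = 3994
m = 3994 > 0,  v_rel·d = 82 > 0  ⇒  inside

inside=yes margin=3994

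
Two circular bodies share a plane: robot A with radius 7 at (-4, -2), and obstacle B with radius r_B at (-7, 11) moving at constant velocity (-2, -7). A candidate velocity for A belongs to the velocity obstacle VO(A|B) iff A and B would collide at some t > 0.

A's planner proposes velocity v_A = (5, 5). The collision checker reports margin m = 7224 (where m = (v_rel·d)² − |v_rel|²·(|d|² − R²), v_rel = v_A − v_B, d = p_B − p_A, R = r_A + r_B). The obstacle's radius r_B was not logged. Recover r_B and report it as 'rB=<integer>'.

m = 7224
d = (-3, 13);  v_rel = (7, 12),  |v_rel|² = 193
v_rel×d = (7)·(13) − (12)·(-3) = 127
since m = R²·193 − 127²:  R² = (16129 + 7224) / 193 = 121
R = √121 = 11  ⇒  r_B = 11 − 7 = 4

rB=4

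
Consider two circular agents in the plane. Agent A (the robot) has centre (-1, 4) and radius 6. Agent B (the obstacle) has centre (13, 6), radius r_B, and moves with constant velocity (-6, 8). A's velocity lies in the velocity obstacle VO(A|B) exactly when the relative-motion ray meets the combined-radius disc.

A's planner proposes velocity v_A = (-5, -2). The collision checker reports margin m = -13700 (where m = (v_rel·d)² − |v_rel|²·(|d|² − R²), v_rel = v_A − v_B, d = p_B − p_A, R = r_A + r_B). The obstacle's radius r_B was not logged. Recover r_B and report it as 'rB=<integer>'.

m = -13700
d = (14, 2);  v_rel = (1, -10),  |v_rel|² = 101
v_rel×d = (1)·(2) − (-10)·(14) = 142
since m = R²·101 − 142²:  R² = (20164 + -13700) / 101 = 64
R = √64 = 8  ⇒  r_B = 8 − 6 = 2

rB=2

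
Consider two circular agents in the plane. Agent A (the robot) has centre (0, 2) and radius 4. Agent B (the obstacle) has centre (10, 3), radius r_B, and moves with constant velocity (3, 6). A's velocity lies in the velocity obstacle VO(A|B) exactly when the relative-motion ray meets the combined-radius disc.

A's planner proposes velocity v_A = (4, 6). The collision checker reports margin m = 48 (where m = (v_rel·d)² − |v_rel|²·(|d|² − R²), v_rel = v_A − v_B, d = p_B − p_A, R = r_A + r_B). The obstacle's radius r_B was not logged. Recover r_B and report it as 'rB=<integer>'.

m = 48
d = (10, 1);  v_rel = (1, 0),  |v_rel|² = 1
v_rel×d = (1)·(1) − (0)·(10) = 1
since m = R²·1 − 1²:  R² = (1 + 48) / 1 = 49
R = √49 = 7  ⇒  r_B = 7 − 4 = 3

rB=3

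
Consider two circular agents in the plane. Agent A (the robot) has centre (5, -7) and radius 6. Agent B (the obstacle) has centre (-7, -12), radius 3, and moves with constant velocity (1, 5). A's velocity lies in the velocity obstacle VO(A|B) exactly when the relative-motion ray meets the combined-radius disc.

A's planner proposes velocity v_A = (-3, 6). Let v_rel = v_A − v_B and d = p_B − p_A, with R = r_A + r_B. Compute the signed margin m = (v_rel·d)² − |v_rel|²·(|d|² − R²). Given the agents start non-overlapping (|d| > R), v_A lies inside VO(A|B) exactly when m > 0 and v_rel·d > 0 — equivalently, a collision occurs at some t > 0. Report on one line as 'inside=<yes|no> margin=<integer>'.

d = (-12, -5),  |d|² = 169;  R = 6+3 = 9,  c = 169−9² = 88
v_rel = (-4, 1),  |v_rel|² = 17;  v_rel·d = (-4)·(-12) + (1)·(-5) = 43
17·t² − 86·t + 88 = 0  ⇒  m = 43² − 17·88 = 353
m = 353 > 0,  v_rel·d = 43 > 0  ⇒  inside

inside=yes margin=353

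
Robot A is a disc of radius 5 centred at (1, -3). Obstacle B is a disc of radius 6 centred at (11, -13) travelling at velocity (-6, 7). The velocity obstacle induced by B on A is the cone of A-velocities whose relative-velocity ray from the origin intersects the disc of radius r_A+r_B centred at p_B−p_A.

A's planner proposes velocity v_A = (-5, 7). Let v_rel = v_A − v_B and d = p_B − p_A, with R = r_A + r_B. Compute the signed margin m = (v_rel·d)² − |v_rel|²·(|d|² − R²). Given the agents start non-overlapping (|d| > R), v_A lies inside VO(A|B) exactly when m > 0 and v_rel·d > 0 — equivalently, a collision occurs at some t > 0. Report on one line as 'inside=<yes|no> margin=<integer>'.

d = (10, -10),  |d|² = 200;  R = 5+6 = 11,  c = 200−11² = 79
v_rel = (1, 0),  |v_rel|² = 1;  v_rel·d = (1)·(10) + (0)·(-10) = 10
1·t² − 20·t + 79 = 0  ⇒  m = 10² − 1·79 = 21
m = 21 > 0,  v_rel·d = 10 > 0  ⇒  inside

inside=yes margin=21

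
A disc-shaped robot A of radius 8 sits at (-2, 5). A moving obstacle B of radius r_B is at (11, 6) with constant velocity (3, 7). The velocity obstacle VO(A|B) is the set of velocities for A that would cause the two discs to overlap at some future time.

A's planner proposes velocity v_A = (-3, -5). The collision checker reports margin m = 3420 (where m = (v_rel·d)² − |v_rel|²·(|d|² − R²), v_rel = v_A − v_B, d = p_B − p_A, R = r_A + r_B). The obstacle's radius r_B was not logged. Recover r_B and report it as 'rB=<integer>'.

m = 3420
d = (13, 1);  v_rel = (-6, -12),  |v_rel|² = 180
v_rel×d = (-6)·(1) − (-12)·(13) = 150
since m = R²·180 − 150²:  R² = (22500 + 3420) / 180 = 144
R = √144 = 12  ⇒  r_B = 12 − 8 = 4

rB=4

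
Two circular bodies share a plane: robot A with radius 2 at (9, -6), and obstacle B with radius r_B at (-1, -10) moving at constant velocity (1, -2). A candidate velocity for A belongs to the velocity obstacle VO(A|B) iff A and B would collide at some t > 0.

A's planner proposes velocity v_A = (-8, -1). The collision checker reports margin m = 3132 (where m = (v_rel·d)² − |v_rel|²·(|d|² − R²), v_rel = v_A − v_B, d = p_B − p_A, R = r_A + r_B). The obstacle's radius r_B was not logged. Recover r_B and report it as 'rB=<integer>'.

m = 3132
d = (-10, -4);  v_rel = (-9, 1),  |v_rel|² = 82
v_rel×d = (-9)·(-4) − (1)·(-10) = 46
since m = R²·82 − 46²:  R² = (2116 + 3132) / 82 = 64
R = √64 = 8  ⇒  r_B = 8 − 2 = 6

rB=6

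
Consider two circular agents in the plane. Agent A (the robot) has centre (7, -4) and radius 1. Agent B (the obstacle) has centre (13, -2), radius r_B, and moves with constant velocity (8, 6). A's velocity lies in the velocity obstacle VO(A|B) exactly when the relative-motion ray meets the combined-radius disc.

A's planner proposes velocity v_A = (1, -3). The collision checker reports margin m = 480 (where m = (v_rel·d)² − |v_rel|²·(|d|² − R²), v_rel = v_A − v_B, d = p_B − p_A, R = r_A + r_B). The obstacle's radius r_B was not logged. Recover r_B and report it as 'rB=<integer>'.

m = 480
d = (6, 2);  v_rel = (-7, -9),  |v_rel|² = 130
v_rel×d = (-7)·(2) − (-9)·(6) = 40
since m = R²·130 − 40²:  R² = (1600 + 480) / 130 = 16
R = √16 = 4  ⇒  r_B = 4 − 1 = 3

rB=3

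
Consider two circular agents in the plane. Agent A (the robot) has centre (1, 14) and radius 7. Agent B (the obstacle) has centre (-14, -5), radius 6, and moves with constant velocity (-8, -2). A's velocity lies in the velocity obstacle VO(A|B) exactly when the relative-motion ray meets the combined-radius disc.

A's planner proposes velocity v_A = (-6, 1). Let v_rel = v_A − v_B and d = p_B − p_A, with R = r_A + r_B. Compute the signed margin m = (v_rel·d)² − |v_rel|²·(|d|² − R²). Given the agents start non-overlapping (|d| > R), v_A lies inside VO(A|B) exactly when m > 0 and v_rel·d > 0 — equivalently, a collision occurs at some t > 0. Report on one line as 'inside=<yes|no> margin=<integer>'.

d = (-15, -19),  |d|² = 586;  R = 7+6 = 13,  c = 586−13² = 417
v_rel = (2, 3),  |v_rel|² = 13;  v_rel·d = (2)·(-15) + (3)·(-19) = -87
13·t² + 174·t + 417 = 0  ⇒  m = (-87)² − 13·417 = 2148
m = 2148 > 0,  v_rel·d = -87 < 0  ⇒  outside

inside=no margin=2148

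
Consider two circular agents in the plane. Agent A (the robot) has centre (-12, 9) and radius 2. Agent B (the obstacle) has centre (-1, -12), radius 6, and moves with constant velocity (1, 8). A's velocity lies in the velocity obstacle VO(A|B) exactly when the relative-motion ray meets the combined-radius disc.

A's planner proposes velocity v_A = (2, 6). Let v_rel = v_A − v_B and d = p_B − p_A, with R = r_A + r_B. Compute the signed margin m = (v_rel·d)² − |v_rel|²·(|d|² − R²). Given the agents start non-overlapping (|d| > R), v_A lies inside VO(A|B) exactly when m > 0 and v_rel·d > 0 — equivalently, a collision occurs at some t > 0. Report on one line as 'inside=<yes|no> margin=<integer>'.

d = (11, -21),  |d|² = 562;  R = 2+6 = 8,  c = 562−8² = 498
v_rel = (1, -2),  |v_rel|² = 5;  v_rel·d = (1)·(11) + (-2)·(-21) = 53
5·t² − 106·t + 498 = 0  ⇒  m = 53² − 5·498 = 319
m = 319 > 0,  v_rel·d = 53 > 0  ⇒  inside

inside=yes margin=319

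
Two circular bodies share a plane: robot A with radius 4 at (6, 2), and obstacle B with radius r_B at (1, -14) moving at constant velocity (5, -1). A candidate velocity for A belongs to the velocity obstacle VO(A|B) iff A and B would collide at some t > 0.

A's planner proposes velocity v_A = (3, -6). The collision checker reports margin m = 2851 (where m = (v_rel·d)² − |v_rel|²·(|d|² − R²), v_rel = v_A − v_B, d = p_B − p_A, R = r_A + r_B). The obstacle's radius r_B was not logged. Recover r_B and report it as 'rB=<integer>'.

m = 2851
d = (-5, -16);  v_rel = (-2, -5),  |v_rel|² = 29
v_rel×d = (-2)·(-16) − (-5)·(-5) = 7
since m = R²·29 − 7²:  R² = (49 + 2851) / 29 = 100
R = √100 = 10  ⇒  r_B = 10 − 4 = 6

rB=6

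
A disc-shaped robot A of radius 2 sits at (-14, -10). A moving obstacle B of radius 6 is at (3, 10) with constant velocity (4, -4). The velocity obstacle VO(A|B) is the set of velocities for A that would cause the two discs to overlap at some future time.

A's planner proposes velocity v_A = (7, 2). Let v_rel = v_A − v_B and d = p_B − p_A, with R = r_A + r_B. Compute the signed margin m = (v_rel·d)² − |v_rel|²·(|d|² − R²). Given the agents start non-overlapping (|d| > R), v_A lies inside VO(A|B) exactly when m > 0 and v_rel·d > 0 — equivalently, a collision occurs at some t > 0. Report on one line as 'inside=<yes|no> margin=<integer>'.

d = (17, 20),  |d|² = 689;  R = 2+6 = 8,  c = 689−8² = 625
v_rel = (3, 6),  |v_rel|² = 45;  v_rel·d = (3)·(17) + (6)·(20) = 171
45·t² − 342·t + 625 = 0  ⇒  m = 171² − 45·625 = 1116
m = 1116 > 0,  v_rel·d = 171 > 0  ⇒  inside

inside=yes margin=1116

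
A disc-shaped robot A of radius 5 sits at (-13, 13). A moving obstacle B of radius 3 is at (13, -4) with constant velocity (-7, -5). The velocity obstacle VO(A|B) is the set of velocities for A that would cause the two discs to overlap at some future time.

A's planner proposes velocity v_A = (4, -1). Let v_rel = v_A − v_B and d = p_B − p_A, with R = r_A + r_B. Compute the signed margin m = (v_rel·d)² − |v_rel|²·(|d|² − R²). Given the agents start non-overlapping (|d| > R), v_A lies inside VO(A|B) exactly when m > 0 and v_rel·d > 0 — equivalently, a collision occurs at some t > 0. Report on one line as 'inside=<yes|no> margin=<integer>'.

d = (26, -17),  |d|² = 965;  R = 5+3 = 8,  c = 965−8² = 901
v_rel = (11, 4),  |v_rel|² = 137;  v_rel·d = (11)·(26) + (4)·(-17) = 218
137·t² − 436·t + 901 = 0  ⇒  m = 218² − 137·901 = -75913
m = -75913 < 0,  v_rel·d = 218 > 0  ⇒  outside

inside=no margin=-75913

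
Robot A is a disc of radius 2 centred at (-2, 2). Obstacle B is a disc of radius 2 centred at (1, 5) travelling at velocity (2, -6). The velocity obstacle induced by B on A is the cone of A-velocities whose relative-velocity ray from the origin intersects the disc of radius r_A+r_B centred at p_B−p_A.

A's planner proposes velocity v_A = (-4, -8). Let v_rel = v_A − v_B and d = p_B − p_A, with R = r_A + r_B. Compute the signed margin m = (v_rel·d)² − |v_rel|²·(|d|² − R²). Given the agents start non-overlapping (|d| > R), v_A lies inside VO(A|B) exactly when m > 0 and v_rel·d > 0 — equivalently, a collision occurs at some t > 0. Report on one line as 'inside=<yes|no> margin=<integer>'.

d = (3, 3),  |d|² = 18;  R = 2+2 = 4,  c = 18−4² = 2
v_rel = (-6, -2),  |v_rel|² = 40;  v_rel·d = (-6)·(3) + (-2)·(3) = -24
40·t² + 48·t + 2 = 0  ⇒  m = (-24)² − 40·2 = 496
m = 496 > 0,  v_rel·d = -24 < 0  ⇒  outside

inside=no margin=496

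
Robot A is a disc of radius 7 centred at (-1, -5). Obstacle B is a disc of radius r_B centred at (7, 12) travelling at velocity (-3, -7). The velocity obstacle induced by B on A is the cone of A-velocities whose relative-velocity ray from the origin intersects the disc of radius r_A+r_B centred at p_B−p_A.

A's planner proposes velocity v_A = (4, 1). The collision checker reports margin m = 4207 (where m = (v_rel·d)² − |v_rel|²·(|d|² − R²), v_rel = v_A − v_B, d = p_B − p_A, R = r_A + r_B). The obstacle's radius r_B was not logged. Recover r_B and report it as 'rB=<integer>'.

m = 4207
d = (8, 17);  v_rel = (7, 8),  |v_rel|² = 113
v_rel×d = (7)·(17) − (8)·(8) = 55
since m = R²·113 − 55²:  R² = (3025 + 4207) / 113 = 64
R = √64 = 8  ⇒  r_B = 8 − 7 = 1

rB=1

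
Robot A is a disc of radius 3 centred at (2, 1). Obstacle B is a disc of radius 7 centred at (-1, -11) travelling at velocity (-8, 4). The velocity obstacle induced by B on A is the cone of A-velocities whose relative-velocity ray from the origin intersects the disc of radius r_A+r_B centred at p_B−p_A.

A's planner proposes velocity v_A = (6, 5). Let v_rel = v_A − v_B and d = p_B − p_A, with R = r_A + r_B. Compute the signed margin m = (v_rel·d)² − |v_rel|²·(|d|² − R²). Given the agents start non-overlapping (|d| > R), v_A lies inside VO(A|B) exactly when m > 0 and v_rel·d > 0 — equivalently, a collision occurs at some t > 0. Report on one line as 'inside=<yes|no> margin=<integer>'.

d = (-3, -12),  |d|² = 153;  R = 3+7 = 10,  c = 153−10² = 53
v_rel = (14, 1),  |v_rel|² = 197;  v_rel·d = (14)·(-3) + (1)·(-12) = -54
197·t² + 108·t + 53 = 0  ⇒  m = (-54)² − 197·53 = -7525
m = -7525 < 0,  v_rel·d = -54 < 0  ⇒  outside

inside=no margin=-7525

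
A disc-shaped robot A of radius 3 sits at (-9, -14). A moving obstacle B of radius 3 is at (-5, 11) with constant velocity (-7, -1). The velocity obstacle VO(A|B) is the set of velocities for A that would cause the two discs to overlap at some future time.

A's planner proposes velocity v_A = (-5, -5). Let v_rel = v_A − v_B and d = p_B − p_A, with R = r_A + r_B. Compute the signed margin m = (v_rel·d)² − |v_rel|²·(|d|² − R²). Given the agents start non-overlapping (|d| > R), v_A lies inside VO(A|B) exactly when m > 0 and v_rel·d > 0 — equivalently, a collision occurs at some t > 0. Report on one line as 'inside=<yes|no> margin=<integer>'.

d = (4, 25),  |d|² = 641;  R = 3+3 = 6,  c = 641−6² = 605
v_rel = (2, -4),  |v_rel|² = 20;  v_rel·d = (2)·(4) + (-4)·(25) = -92
20·t² + 184·t + 605 = 0  ⇒  m = (-92)² − 20·605 = -3636
m = -3636 < 0,  v_rel·d = -92 < 0  ⇒  outside

inside=no margin=-3636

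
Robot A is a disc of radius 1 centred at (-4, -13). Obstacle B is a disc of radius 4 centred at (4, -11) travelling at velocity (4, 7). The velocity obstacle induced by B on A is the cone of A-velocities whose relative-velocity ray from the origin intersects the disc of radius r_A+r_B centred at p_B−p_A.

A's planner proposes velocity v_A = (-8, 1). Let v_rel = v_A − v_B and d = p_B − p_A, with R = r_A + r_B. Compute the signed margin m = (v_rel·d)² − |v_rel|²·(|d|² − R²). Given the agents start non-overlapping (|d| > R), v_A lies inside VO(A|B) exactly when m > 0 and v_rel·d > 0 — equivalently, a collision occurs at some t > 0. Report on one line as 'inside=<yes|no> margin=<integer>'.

d = (8, 2),  |d|² = 68;  R = 1+4 = 5,  c = 68−5² = 43
v_rel = (-12, -6),  |v_rel|² = 180;  v_rel·d = (-12)·(8) + (-6)·(2) = -108
180·t² + 216·t + 43 = 0  ⇒  m = (-108)² − 180·43 = 3924
m = 3924 > 0,  v_rel·d = -108 < 0  ⇒  outside

inside=no margin=3924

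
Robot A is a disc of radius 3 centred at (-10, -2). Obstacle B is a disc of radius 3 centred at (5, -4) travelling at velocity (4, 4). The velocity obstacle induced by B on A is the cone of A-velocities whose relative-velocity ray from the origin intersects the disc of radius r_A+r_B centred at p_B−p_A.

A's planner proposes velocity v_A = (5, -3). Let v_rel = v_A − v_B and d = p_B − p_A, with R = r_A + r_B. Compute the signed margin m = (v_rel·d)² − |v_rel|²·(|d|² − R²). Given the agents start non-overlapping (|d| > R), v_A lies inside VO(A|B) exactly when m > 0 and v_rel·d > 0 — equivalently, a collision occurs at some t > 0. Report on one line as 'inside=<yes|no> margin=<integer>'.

d = (15, -2),  |d|² = 229;  R = 3+3 = 6,  c = 229−6² = 193
v_rel = (1, -7),  |v_rel|² = 50;  v_rel·d = (1)·(15) + (-7)·(-2) = 29
50·t² − 58·t + 193 = 0  ⇒  m = 29² − 50·193 = -8809
m = -8809 < 0,  v_rel·d = 29 > 0  ⇒  outside

inside=no margin=-8809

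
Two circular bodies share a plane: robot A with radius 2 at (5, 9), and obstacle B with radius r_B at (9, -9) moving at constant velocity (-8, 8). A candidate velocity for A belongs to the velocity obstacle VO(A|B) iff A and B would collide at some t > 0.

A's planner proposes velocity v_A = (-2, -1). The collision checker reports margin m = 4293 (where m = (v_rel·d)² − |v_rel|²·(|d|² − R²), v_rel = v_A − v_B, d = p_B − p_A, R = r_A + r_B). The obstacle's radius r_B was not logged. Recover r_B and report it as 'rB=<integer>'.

m = 4293
d = (4, -18);  v_rel = (6, -9),  |v_rel|² = 117
v_rel×d = (6)·(-18) − (-9)·(4) = -72
since m = R²·117 − (-72)²:  R² = (5184 + 4293) / 117 = 81
R = √81 = 9  ⇒  r_B = 9 − 2 = 7

rB=7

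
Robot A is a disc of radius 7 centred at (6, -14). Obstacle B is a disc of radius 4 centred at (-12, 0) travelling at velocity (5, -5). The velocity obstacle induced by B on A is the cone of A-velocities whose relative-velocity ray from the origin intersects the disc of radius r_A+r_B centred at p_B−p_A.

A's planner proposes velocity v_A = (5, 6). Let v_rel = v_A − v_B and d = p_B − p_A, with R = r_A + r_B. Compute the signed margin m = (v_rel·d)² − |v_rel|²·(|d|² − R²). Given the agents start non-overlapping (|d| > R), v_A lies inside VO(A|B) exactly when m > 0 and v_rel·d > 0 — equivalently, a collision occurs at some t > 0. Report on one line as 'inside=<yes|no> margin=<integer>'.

d = (-18, 14),  |d|² = 520;  R = 7+4 = 11,  c = 520−11² = 399
v_rel = (0, 11),  |v_rel|² = 121;  v_rel·d = (0)·(-18) + (11)·(14) = 154
121·t² − 308·t + 399 = 0  ⇒  m = 154² − 121·399 = -24563
m = -24563 < 0,  v_rel·d = 154 > 0  ⇒  outside

inside=no margin=-24563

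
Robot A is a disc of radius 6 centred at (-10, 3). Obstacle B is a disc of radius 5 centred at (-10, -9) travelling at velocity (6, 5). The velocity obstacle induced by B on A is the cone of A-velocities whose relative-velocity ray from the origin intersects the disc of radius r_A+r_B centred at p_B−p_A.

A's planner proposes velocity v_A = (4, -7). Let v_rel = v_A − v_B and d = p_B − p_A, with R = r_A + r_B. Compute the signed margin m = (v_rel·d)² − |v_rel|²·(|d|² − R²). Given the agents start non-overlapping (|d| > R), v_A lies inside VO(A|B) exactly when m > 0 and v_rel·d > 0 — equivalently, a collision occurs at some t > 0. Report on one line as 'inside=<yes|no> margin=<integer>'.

d = (0, -12),  |d|² = 144;  R = 6+5 = 11,  c = 144−11² = 23
v_rel = (-2, -12),  |v_rel|² = 148;  v_rel·d = (-2)·(0) + (-12)·(-12) = 144
148·t² − 288·t + 23 = 0  ⇒  m = 144² − 148·23 = 17332
m = 17332 > 0,  v_rel·d = 144 > 0  ⇒  inside

inside=yes margin=17332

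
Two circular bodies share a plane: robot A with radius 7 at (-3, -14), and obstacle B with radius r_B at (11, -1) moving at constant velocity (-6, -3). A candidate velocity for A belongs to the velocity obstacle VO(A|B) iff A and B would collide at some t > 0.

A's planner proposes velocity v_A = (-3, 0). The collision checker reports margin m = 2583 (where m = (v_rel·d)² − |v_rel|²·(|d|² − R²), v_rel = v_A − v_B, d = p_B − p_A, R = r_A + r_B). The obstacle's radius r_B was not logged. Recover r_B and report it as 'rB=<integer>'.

m = 2583
d = (14, 13);  v_rel = (3, 3),  |v_rel|² = 18
v_rel×d = (3)·(13) − (3)·(14) = -3
since m = R²·18 − (-3)²:  R² = (9 + 2583) / 18 = 144
R = √144 = 12  ⇒  r_B = 12 − 7 = 5

rB=5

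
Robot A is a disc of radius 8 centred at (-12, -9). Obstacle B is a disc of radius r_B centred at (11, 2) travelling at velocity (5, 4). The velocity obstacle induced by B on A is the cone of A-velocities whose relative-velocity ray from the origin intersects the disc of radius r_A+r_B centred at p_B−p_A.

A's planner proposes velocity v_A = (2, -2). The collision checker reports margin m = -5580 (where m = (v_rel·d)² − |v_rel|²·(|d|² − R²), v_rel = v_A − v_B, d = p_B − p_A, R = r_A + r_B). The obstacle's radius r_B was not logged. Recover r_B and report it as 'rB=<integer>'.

m = -5580
d = (23, 11);  v_rel = (-3, -6),  |v_rel|² = 45
v_rel×d = (-3)·(11) − (-6)·(23) = 105
since m = R²·45 − 105²:  R² = (11025 + -5580) / 45 = 121
R = √121 = 11  ⇒  r_B = 11 − 8 = 3

rB=3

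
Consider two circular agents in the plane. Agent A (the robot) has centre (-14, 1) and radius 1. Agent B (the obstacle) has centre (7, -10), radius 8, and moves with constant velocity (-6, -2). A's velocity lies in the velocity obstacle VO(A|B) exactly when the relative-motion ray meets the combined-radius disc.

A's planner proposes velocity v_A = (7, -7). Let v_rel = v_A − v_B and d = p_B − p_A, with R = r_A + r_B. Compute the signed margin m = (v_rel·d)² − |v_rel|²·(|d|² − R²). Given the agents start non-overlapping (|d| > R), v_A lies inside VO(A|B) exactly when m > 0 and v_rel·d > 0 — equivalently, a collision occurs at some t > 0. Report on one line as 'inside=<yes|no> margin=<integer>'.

d = (21, -11),  |d|² = 562;  R = 1+8 = 9,  c = 562−9² = 481
v_rel = (13, -5),  |v_rel|² = 194;  v_rel·d = (13)·(21) + (-5)·(-11) = 328
194·t² − 656·t + 481 = 0  ⇒  m = 328² − 194·481 = 14270
m = 14270 > 0,  v_rel·d = 328 > 0  ⇒  inside

inside=yes margin=14270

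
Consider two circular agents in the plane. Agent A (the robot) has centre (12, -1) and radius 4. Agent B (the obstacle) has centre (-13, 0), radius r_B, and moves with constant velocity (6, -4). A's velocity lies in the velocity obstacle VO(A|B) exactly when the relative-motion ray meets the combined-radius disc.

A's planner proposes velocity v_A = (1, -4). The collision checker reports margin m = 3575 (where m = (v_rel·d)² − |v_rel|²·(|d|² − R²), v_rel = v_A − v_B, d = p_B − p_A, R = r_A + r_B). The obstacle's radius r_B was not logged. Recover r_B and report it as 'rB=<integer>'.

m = 3575
d = (-25, 1);  v_rel = (-5, 0),  |v_rel|² = 25
v_rel×d = (-5)·(1) − (0)·(-25) = -5
since m = R²·25 − (-5)²:  R² = (25 + 3575) / 25 = 144
R = √144 = 12  ⇒  r_B = 12 − 4 = 8

rB=8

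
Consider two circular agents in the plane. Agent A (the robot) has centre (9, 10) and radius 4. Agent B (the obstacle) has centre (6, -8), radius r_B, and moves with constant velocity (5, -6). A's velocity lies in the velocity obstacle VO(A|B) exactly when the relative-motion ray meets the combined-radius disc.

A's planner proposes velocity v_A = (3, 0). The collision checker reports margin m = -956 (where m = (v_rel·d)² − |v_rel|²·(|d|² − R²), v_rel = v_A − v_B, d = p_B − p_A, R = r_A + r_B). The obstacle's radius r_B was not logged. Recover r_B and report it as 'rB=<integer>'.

m = -956
d = (-3, -18);  v_rel = (-2, 6),  |v_rel|² = 40
v_rel×d = (-2)·(-18) − (6)·(-3) = 54
since m = R²·40 − 54²:  R² = (2916 + -956) / 40 = 49
R = √49 = 7  ⇒  r_B = 7 − 4 = 3

rB=3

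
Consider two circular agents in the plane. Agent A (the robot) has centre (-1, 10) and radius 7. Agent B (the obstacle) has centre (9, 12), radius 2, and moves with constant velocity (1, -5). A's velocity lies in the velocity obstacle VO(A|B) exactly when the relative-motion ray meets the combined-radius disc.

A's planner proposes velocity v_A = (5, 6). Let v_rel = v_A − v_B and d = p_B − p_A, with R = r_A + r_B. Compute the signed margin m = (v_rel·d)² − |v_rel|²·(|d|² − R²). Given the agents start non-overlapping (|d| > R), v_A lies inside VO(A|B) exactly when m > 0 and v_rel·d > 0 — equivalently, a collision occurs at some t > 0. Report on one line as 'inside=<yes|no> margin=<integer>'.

d = (10, 2),  |d|² = 104;  R = 7+2 = 9,  c = 104−9² = 23
v_rel = (4, 11),  |v_rel|² = 137;  v_rel·d = (4)·(10) + (11)·(2) = 62
137·t² − 124·t + 23 = 0  ⇒  m = 62² − 137·23 = 693
m = 693 > 0,  v_rel·d = 62 > 0  ⇒  inside

inside=yes margin=693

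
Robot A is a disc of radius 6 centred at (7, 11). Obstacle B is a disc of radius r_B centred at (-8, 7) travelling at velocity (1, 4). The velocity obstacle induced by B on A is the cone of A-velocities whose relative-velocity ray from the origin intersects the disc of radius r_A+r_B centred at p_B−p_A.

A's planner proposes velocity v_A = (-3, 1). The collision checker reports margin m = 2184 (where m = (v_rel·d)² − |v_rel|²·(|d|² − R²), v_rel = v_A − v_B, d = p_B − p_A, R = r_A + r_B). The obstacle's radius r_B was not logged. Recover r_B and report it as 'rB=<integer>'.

m = 2184
d = (-15, -4);  v_rel = (-4, -3),  |v_rel|² = 25
v_rel×d = (-4)·(-4) − (-3)·(-15) = -29
since m = R²·25 − (-29)²:  R² = (841 + 2184) / 25 = 121
R = √121 = 11  ⇒  r_B = 11 − 6 = 5

rB=5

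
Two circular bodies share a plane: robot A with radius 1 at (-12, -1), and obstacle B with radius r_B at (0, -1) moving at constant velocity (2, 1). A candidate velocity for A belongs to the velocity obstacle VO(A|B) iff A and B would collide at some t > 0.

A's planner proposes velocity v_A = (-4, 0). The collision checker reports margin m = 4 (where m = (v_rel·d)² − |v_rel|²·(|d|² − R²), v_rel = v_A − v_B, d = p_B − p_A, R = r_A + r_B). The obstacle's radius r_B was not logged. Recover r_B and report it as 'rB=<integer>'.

m = 4
d = (12, 0);  v_rel = (-6, -1),  |v_rel|² = 37
v_rel×d = (-6)·(0) − (-1)·(12) = 12
since m = R²·37 − 12²:  R² = (144 + 4) / 37 = 4
R = √4 = 2  ⇒  r_B = 2 − 1 = 1

rB=1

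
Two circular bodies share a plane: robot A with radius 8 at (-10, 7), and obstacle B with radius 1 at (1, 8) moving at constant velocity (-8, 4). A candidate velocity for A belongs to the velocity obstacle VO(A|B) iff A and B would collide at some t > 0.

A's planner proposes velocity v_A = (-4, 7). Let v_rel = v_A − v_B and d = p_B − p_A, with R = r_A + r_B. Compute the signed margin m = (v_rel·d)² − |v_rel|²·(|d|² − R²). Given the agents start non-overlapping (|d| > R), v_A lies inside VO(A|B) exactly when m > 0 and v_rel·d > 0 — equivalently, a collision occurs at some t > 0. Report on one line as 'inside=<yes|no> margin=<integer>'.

d = (11, 1),  |d|² = 122;  R = 8+1 = 9,  c = 122−9² = 41
v_rel = (4, 3),  |v_rel|² = 25;  v_rel·d = (4)·(11) + (3)·(1) = 47
25·t² − 94·t + 41 = 0  ⇒  m = 47² − 25·41 = 1184
m = 1184 > 0,  v_rel·d = 47 > 0  ⇒  inside

inside=yes margin=1184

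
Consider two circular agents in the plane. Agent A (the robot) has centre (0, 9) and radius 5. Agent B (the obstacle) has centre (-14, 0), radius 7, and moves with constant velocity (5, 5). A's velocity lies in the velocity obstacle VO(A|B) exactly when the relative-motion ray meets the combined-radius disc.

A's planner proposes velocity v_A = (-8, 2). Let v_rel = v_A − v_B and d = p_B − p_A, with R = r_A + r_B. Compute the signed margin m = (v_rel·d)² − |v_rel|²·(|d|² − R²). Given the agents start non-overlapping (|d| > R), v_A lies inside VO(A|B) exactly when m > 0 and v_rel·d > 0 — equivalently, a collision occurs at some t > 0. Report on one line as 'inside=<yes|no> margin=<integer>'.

d = (-14, -9),  |d|² = 277;  R = 5+7 = 12,  c = 277−12² = 133
v_rel = (-13, -3),  |v_rel|² = 178;  v_rel·d = (-13)·(-14) + (-3)·(-9) = 209
178·t² − 418·t + 133 = 0  ⇒  m = 209² − 178·133 = 20007
m = 20007 > 0,  v_rel·d = 209 > 0  ⇒  inside

inside=yes margin=20007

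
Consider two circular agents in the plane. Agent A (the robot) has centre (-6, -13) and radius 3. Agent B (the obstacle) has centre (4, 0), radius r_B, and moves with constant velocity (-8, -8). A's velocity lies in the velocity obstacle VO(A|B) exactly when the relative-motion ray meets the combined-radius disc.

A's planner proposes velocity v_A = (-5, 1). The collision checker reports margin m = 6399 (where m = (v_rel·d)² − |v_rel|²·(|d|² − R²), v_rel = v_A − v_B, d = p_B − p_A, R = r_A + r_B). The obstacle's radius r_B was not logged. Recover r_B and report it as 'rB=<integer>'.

m = 6399
d = (10, 13);  v_rel = (3, 9),  |v_rel|² = 90
v_rel×d = (3)·(13) − (9)·(10) = -51
since m = R²·90 − (-51)²:  R² = (2601 + 6399) / 90 = 100
R = √100 = 10  ⇒  r_B = 10 − 3 = 7

rB=7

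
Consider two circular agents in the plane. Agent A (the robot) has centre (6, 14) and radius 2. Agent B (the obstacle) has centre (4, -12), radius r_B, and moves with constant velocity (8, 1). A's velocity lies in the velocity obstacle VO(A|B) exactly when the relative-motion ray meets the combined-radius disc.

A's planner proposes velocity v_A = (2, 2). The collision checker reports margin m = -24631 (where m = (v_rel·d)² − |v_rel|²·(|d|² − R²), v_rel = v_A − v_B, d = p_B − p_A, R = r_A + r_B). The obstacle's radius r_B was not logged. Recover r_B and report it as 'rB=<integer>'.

m = -24631
d = (-2, -26);  v_rel = (-6, 1),  |v_rel|² = 37
v_rel×d = (-6)·(-26) − (1)·(-2) = 158
since m = R²·37 − 158²:  R² = (24964 + -24631) / 37 = 9
R = √9 = 3  ⇒  r_B = 3 − 2 = 1

rB=1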